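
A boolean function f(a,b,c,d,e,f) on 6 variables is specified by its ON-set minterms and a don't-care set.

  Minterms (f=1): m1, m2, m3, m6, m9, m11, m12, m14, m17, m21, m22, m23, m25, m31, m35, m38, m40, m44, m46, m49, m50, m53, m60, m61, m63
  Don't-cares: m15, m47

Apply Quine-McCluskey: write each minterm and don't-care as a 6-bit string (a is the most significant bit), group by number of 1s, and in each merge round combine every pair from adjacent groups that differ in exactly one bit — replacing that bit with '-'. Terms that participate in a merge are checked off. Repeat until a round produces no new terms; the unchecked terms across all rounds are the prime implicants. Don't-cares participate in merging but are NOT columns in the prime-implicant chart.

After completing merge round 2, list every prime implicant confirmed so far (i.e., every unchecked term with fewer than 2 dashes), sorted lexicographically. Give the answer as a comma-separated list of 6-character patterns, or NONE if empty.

size-2^0 implicants → 000001(✓)  000010(✓)  000011(✓)  000110(✓)  001001(✓)  001011(✓)  001100(✓)  001110(✓)  001111(✓)  010001(✓)  010101(✓)  010110(✓)  010111(✓)  011001(✓)  011111(✓)  100011(✓)  100110(✓)  101000(✓)  101100(✓)  101110(✓)  101111(✓)  110001(✓)  110010  110101(✓)  111100(✓)  111101(✓)  111111(✓)
size-2^1 implicants → -00011  -00110(✓)  -01100(✓)  -01110(✓)  -01111(✓)  -10001(✓)  -10101(✓)  -11111(✓)  0-0001(✓)  0-0110  0-1001(✓)  0-1111(✓)  00-001(✓)  00-011(✓)  00-110(✓)  000-10  0000-1(✓)  00001-  001-11  0010-1(✓)  0011-0(✓)  00111-(✓)  01-001(✓)  01-111  010-01(✓)  0101-1  01011-  1-1100  1-1111(✓)  10-110(✓)  101-00  1011-0(✓)  10111-(✓)  11-101  110-01(✓)  1111-1  11110-
size-2^2 implicants → --1111  -0-110  -011-0  -0111-  -10-01  0--001  00-0-1
Unchecked terms (primes): --1111, -0-110, -00011, -011-0, -0111-, -10-01, 0--001, 0-0110, 00-0-1, 000-10, 00001-, 001-11, 01-111, 0101-1, 01011-, 1-1100, 101-00, 11-101, 110010, 1111-1, 11110-

-00011, 0-0110, 000-10, 00001-, 001-11, 01-111, 0101-1, 01011-, 1-1100, 101-00, 11-101, 110010, 1111-1, 11110-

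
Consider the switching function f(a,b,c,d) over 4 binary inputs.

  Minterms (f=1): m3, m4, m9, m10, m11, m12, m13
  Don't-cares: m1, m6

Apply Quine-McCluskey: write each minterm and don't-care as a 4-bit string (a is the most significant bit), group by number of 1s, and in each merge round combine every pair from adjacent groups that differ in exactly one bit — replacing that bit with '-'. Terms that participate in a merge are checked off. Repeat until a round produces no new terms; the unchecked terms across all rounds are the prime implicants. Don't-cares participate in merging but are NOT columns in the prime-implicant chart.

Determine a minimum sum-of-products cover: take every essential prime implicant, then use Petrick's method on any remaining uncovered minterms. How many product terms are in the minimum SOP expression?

4

Round 0: 0001✓ 0011✓ 0100✓ 0110✓ 1001✓ 1010✓ 1011✓ 1100✓ 1101✓
Round 1: -001✓ -011✓ -100 00-1✓ 01-0 1-01 10-1✓ 101- 110-
Round 2: -0-1
PIs = {-0-1, -100, 01-0, 1-01, 101-, 110-}
Coverage chart:
  m3: -0-1 ←essential
  m4: -100,01-0
  m9: -0-1,1-01
  m10: 101- ←essential
  m11: -0-1,101-
  m12: -100,110-
  m13: 1-01,110-
Essential: -0-1, 101-
Petrick residual → -100, 1-01
Min cover (4 terms): b'd + bc'd' + ac'd + ab'c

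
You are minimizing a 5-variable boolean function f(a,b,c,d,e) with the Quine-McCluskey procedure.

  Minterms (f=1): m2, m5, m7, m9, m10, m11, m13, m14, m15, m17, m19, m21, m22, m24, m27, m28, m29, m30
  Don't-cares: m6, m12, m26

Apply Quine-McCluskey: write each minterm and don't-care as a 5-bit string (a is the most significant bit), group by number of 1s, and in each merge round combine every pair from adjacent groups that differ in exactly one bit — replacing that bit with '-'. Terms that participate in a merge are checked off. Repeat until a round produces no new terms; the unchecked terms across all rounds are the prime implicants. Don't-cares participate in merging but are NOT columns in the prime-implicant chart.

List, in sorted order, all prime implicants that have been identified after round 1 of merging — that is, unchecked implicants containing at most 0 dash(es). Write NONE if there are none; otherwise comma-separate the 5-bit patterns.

size-2^0 implicants → 00010(✓)  00101(✓)  00110(✓)  00111(✓)  01001(✓)  01010(✓)  01011(✓)  01100(✓)  01101(✓)  01110(✓)  01111(✓)  10001(✓)  10011(✓)  10101(✓)  10110(✓)  11000(✓)  11010(✓)  11011(✓)  11100(✓)  11101(✓)  11110(✓)
size-2^1 implicants → -0101(✓)  -0110(✓)  -1010(✓)  -1011(✓)  -1100(✓)  -1101(✓)  -1110(✓)  0-010(✓)  0-101(✓)  0-110(✓)  0-111(✓)  00-10(✓)  001-1(✓)  0011-(✓)  01-01(✓)  01-10(✓)  01-11(✓)  010-1(✓)  0101-(✓)  011-0(✓)  011-1(✓)  0110-(✓)  0111-(✓)  1-011  1-101(✓)  1-110(✓)  10-01  100-1  11-00(✓)  11-10(✓)  110-0(✓)  1101-(✓)  111-0(✓)  1110-(✓)
size-2^2 implicants → --101  --110  -1-10  -101-  -11-0  -110-  0--10  0-1-1  0-11-  01--1  01-1-  011--  11--0
Unchecked terms (primes): --101, --110, -1-10, -101-, -11-0, -110-, 0--10, 0-1-1, 0-11-, 01--1, 01-1-, 011--, 1-011, 10-01, 100-1, 11--0

NONE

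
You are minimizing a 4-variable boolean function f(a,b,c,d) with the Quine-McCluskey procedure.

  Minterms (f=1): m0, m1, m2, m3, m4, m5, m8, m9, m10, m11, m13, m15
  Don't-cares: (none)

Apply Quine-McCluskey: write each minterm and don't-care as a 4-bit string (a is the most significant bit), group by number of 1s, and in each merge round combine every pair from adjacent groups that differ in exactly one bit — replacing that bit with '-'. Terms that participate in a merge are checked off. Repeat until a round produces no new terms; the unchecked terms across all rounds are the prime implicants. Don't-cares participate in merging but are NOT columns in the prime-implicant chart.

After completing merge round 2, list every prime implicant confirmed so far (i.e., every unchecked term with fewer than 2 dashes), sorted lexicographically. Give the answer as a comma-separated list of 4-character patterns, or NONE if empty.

size-2^0 implicants → 0000(✓)  0001(✓)  0010(✓)  0011(✓)  0100(✓)  0101(✓)  1000(✓)  1001(✓)  1010(✓)  1011(✓)  1101(✓)  1111(✓)
size-2^1 implicants → -000(✓)  -001(✓)  -010(✓)  -011(✓)  -101(✓)  0-00(✓)  0-01(✓)  00-0(✓)  00-1(✓)  000-(✓)  001-(✓)  010-(✓)  1-01(✓)  1-11(✓)  10-0(✓)  10-1(✓)  100-(✓)  101-(✓)  11-1(✓)
size-2^2 implicants → --01  -0-0(✓)  -0-1(✓)  -00-(✓)  -01-(✓)  0-0-  00--(✓)  1--1  10--(✓)
size-2^3 implicants → -0--
Unchecked terms (primes): --01, -0--, 0-0-, 1--1

NONE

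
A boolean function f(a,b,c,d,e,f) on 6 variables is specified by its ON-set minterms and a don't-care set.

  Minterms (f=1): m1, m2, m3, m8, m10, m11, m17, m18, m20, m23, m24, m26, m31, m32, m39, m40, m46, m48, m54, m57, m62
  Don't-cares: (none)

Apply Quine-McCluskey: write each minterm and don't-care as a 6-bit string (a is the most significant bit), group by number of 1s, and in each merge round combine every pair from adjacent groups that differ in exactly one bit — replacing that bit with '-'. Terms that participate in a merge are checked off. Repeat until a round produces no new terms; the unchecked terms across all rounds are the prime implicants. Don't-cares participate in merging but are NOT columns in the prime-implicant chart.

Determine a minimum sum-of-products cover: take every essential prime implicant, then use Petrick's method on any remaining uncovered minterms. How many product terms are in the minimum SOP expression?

12

[col 0] 000001*, 000010*, 000011*, 001000*, 001010*, 001011*, 010001*, 010010*, 010100, 010111*, 011000*, 011010*, 011111*, 100000*, 100111, 101000*, 101110*, 110000*, 110110*, 111001, 111110*
[col 1] -01000, 0-0001, 0-0010*, 0-1000*, 0-1010*, 00-010*, 00-011*, 0000-1, 00001-*, 0010-0*, 00101-*, 01-010*, 01-111, 0110-0*, 1-0000, 1-1110, 10-000, 11-110
[col 2] 0--010, 0-10-0, 00-01-
Prime implicants: -01000, 0--010, 0-0001, 0-10-0, 00-01-, 0000-1, 01-111, 010100, 1-0000, 1-1110, 10-000, 100111, 11-110, 111001
PI chart (minterm → PIs covering it):
  1 | 0-0001,0000-1
  2 | 0--010,00-01-
  3 | 00-01-,0000-1
  8 | -01000,0-10-0
  10 | 0--010,0-10-0,00-01-
  11 | 00-01-  (sole → essential)
  17 | 0-0001  (sole → essential)
  18 | 0--010  (sole → essential)
  20 | 010100  (sole → essential)
  23 | 01-111  (sole → essential)
  24 | 0-10-0  (sole → essential)
  26 | 0--010,0-10-0
  31 | 01-111  (sole → essential)
  32 | 1-0000,10-000
  39 | 100111  (sole → essential)
  40 | -01000,10-000
  46 | 1-1110  (sole → essential)
  48 | 1-0000  (sole → essential)
  54 | 11-110  (sole → essential)
  57 | 111001  (sole → essential)
  62 | 1-1110,11-110
Essential prime implicants: 0--010, 0-0001, 0-10-0, 00-01-, 01-111, 010100, 1-0000, 1-1110, 100111, 11-110, 111001
Petrick residual → -01000
Minimum SOP uses 12 PIs: b'cd'e'f' + a'd'ef' + a'c'd'e'f + a'cd'f' + a'b'd'e + a'bdef + a'bc'de'f' + ac'd'e'f' + acdef' + ab'c'def + abdef' + abcd'e'f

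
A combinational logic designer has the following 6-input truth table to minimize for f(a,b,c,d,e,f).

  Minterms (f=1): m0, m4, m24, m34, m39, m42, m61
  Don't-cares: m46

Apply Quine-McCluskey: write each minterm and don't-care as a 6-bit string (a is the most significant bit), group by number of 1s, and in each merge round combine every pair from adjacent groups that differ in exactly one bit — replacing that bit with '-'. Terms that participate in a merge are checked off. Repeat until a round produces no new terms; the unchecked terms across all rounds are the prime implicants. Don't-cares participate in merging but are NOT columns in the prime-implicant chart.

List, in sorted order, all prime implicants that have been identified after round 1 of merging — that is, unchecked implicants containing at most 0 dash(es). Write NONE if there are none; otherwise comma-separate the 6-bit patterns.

size-2^0 implicants → 000000(✓)  000100(✓)  011000  100010(✓)  100111  101010(✓)  101110(✓)  111101
size-2^1 implicants → 000-00  10-010  101-10
Unchecked terms (primes): 000-00, 011000, 10-010, 100111, 101-10, 111101

011000, 100111, 111101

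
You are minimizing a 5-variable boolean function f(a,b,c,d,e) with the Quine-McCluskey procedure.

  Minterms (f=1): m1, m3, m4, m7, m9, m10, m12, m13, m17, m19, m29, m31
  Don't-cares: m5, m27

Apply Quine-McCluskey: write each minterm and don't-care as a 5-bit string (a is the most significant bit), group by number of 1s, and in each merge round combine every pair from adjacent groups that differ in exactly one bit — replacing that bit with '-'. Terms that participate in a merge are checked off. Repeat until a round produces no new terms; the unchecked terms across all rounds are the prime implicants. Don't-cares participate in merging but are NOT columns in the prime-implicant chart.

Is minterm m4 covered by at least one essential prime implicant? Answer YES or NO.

YES

[col 0] 00001*, 00011*, 00100*, 00101*, 00111*, 01001*, 01010, 01100*, 01101*, 10001*, 10011*, 11011*, 11101*, 11111*
[col 1] -0001*, -0011*, -1101, 0-001*, 0-100*, 0-101*, 00-01*, 00-11*, 000-1*, 001-1*, 0010-*, 01-01*, 0110-*, 1-011, 100-1*, 11-11, 111-1
[col 2] -00-1, 0--01, 0-10-, 00--1
Prime implicants: -00-1, -1101, 0--01, 0-10-, 00--1, 01010, 1-011, 11-11, 111-1
PI chart (minterm → PIs covering it):
  1 | -00-1,0--01,00--1
  3 | -00-1,00--1
  4 | 0-10-  (sole → essential)
  7 | 00--1  (sole → essential)
  9 | 0--01  (sole → essential)
  10 | 01010  (sole → essential)
  12 | 0-10-  (sole → essential)
  13 | -1101,0--01,0-10-
  17 | -00-1  (sole → essential)
  19 | -00-1,1-011
  29 | -1101,111-1
  31 | 11-11,111-1
Essential prime implicants: -00-1, 0--01, 0-10-, 00--1, 01010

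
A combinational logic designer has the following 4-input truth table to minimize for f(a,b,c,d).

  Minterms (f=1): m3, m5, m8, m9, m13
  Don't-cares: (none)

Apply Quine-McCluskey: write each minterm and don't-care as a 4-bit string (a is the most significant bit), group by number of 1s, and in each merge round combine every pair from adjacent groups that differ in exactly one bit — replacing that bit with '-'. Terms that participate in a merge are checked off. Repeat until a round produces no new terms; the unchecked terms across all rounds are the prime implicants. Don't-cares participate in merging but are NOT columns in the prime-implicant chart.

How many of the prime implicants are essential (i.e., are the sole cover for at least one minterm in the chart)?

size-2^0 implicants → 0011  0101(✓)  1000(✓)  1001(✓)  1101(✓)
size-2^1 implicants → -101  1-01  100-
Unchecked terms (primes): -101, 0011, 1-01, 100-
Minterm coverage:
  m3 ⊆ 0011 [E]
  m5 ⊆ -101 [E]
  m8 ⊆ 100- [E]
  m9 ⊆ 1-01,100-
  m13 ⊆ -101,1-01
E = {-101, 0011, 100-}

3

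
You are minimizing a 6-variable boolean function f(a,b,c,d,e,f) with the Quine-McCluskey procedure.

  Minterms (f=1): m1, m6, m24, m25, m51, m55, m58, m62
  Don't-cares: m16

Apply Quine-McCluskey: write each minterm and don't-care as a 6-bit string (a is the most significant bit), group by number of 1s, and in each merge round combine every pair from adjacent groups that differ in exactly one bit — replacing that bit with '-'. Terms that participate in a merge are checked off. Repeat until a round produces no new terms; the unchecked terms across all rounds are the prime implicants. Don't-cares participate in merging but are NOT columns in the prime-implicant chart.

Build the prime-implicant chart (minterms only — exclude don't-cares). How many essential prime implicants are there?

[col 0] 000001, 000110, 010000*, 011000*, 011001*, 110011*, 110111*, 111010*, 111110*
[col 1] 01-000, 01100-, 110-11, 111-10
Prime implicants: 000001, 000110, 01-000, 01100-, 110-11, 111-10
PI chart (minterm → PIs covering it):
  1 | 000001  (sole → essential)
  6 | 000110  (sole → essential)
  24 | 01-000,01100-
  25 | 01100-  (sole → essential)
  51 | 110-11  (sole → essential)
  55 | 110-11  (sole → essential)
  58 | 111-10  (sole → essential)
  62 | 111-10  (sole → essential)
Essential prime implicants: 000001, 000110, 01100-, 110-11, 111-10

5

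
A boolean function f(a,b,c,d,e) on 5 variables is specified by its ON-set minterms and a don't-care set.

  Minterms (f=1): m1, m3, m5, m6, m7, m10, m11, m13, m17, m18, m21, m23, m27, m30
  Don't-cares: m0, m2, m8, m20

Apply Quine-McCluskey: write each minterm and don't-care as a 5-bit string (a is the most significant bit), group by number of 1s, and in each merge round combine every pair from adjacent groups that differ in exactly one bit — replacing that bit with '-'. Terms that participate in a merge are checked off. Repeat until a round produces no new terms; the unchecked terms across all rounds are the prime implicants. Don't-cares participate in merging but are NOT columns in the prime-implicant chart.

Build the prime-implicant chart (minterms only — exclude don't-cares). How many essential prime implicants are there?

7

size-2^0 implicants → 00000(✓)  00001(✓)  00010(✓)  00011(✓)  00101(✓)  00110(✓)  00111(✓)  01000(✓)  01010(✓)  01011(✓)  01101(✓)  10001(✓)  10010(✓)  10100(✓)  10101(✓)  10111(✓)  11011(✓)  11110
size-2^1 implicants → -0001(✓)  -0010  -0101(✓)  -0111(✓)  -1011  0-000(✓)  0-010(✓)  0-011(✓)  0-101  00-01(✓)  00-10(✓)  00-11(✓)  000-0(✓)  000-1(✓)  0000-(✓)  0001-(✓)  001-1(✓)  0011-(✓)  010-0(✓)  0101-(✓)  10-01(✓)  101-1(✓)  1010-
size-2^2 implicants → -0-01  -01-1  0-0-0  0-01-  00--1  00-1-  000--
Unchecked terms (primes): -0-01, -0010, -01-1, -1011, 0-0-0, 0-01-, 0-101, 00--1, 00-1-, 000--, 1010-, 11110
Minterm coverage:
  m1 ⊆ -0-01,00--1,000--
  m3 ⊆ 0-01-,00--1,00-1-,000--
  m5 ⊆ -0-01,-01-1,0-101,00--1
  m6 ⊆ 00-1- [E]
  m7 ⊆ -01-1,00--1,00-1-
  m10 ⊆ 0-0-0,0-01-
  m11 ⊆ -1011,0-01-
  m13 ⊆ 0-101 [E]
  m17 ⊆ -0-01 [E]
  m18 ⊆ -0010 [E]
  m21 ⊆ -0-01,-01-1,1010-
  m23 ⊆ -01-1 [E]
  m27 ⊆ -1011 [E]
  m30 ⊆ 11110 [E]
E = {-0-01, -0010, -01-1, -1011, 0-101, 00-1-, 11110}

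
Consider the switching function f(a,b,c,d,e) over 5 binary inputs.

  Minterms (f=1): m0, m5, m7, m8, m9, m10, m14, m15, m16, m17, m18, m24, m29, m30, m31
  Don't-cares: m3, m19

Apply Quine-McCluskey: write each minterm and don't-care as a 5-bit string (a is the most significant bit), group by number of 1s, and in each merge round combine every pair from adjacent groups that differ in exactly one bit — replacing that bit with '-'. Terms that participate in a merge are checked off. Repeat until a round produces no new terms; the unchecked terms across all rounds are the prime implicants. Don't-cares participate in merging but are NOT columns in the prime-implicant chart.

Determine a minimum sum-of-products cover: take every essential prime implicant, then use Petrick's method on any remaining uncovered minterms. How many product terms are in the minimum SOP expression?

7

Round 0: 00000✓ 00011✓ 00101✓ 00111✓ 01000✓ 01001✓ 01010✓ 01110✓ 01111✓ 10000✓ 10001✓ 10010✓ 10011✓ 11000✓ 11101✓ 11110✓ 11111✓
Round 1: -0000✓ -0011 -1000✓ -1110✓ -1111✓ 0-000✓ 0-111 00-11 001-1 01-10 010-0 0100- 0111-✓ 1-000✓ 100-0✓ 100-1✓ 1000-✓ 1001-✓ 111-1 1111-✓
Round 2: --000 -111- 100--
PIs = {--000, -0011, -111-, 0-111, 00-11, 001-1, 01-10, 010-0, 0100-, 100--, 111-1}
Coverage chart:
  m0: --000 ←essential
  m5: 001-1 ←essential
  m7: 0-111,00-11,001-1
  m8: --000,010-0,0100-
  m9: 0100- ←essential
  m10: 01-10,010-0
  m14: -111-,01-10
  m15: -111-,0-111
  m16: --000,100--
  m17: 100-- ←essential
  m18: 100-- ←essential
  m24: --000 ←essential
  m29: 111-1 ←essential
  m30: -111- ←essential
  m31: -111-,111-1
Essential: --000, -111-, 001-1, 0100-, 100--, 111-1
Petrick residual → 01-10
Min cover (7 terms): c'd'e' + bcd + a'b'ce + a'bde' + a'bc'd' + ab'c' + abce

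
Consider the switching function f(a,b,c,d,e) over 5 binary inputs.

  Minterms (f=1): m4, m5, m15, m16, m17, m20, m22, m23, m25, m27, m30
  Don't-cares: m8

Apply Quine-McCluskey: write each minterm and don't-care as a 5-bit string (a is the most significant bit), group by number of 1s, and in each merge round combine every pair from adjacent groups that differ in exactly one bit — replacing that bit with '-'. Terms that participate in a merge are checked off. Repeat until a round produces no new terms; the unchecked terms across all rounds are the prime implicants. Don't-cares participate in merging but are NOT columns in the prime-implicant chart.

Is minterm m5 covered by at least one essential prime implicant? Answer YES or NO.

YES

Round 0: 00100✓ 00101✓ 01000 01111 10000✓ 10001✓ 10100✓ 10110✓ 10111✓ 11001✓ 11011✓ 11110✓
Round 1: -0100 0010- 1-001 1-110 10-00 1000- 101-0 1011- 110-1
PIs = {-0100, 0010-, 01000, 01111, 1-001, 1-110, 10-00, 1000-, 101-0, 1011-, 110-1}
Coverage chart:
  m4: -0100,0010-
  m5: 0010- ←essential
  m15: 01111 ←essential
  m16: 10-00,1000-
  m17: 1-001,1000-
  m20: -0100,10-00,101-0
  m22: 1-110,101-0,1011-
  m23: 1011- ←essential
  m25: 1-001,110-1
  m27: 110-1 ←essential
  m30: 1-110 ←essential
Essential: 0010-, 01111, 1-110, 1011-, 110-1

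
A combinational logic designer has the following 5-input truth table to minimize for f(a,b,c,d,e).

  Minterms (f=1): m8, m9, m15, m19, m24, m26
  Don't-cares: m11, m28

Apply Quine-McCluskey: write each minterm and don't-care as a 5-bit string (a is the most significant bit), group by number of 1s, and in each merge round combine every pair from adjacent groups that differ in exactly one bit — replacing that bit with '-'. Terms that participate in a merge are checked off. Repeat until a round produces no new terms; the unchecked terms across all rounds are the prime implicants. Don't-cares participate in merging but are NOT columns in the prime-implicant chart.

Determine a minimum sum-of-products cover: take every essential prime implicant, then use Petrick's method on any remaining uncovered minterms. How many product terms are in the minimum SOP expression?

4

size-2^0 implicants → 01000(✓)  01001(✓)  01011(✓)  01111(✓)  10011  11000(✓)  11010(✓)  11100(✓)
size-2^1 implicants → -1000  01-11  010-1  0100-  11-00  110-0
Unchecked terms (primes): -1000, 01-11, 010-1, 0100-, 10011, 11-00, 110-0
Minterm coverage:
  m8 ⊆ -1000,0100-
  m9 ⊆ 010-1,0100-
  m15 ⊆ 01-11 [E]
  m19 ⊆ 10011 [E]
  m24 ⊆ -1000,11-00,110-0
  m26 ⊆ 110-0 [E]
E = {01-11, 10011, 110-0}
Petrick residual → 0100-
Cover = a'bde + a'bc'd' + ab'c'de + abc'e'  |cover|=4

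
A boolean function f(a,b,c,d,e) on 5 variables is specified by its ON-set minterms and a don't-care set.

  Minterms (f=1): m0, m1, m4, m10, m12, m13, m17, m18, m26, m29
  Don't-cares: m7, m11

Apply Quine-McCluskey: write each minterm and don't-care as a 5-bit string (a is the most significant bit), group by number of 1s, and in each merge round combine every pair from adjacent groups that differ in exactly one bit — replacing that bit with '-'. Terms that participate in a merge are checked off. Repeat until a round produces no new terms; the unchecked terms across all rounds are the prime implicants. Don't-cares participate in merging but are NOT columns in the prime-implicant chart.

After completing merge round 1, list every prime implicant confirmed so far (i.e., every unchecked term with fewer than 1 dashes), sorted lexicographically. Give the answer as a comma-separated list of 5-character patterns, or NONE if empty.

00111

[col 0] 00000*, 00001*, 00100*, 00111, 01010*, 01011*, 01100*, 01101*, 10001*, 10010*, 11010*, 11101*
[col 1] -0001, -1010, -1101, 0-100, 00-00, 0000-, 0101-, 0110-, 1-010
Prime implicants: -0001, -1010, -1101, 0-100, 00-00, 0000-, 00111, 0101-, 0110-, 1-010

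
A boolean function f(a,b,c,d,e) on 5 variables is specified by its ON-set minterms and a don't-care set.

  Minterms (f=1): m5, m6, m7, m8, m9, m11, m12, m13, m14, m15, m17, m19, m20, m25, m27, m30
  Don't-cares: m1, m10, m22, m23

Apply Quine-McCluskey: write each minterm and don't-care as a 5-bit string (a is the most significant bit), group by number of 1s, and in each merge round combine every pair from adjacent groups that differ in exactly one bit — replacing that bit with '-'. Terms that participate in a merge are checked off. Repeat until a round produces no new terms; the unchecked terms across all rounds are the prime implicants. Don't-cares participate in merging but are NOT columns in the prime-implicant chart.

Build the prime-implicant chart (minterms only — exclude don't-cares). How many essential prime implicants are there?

3

[col 0] 00001*, 00101*, 00110*, 00111*, 01000*, 01001*, 01010*, 01011*, 01100*, 01101*, 01110*, 01111*, 10001*, 10011*, 10100*, 10110*, 10111*, 11001*, 11011*, 11110*
[col 1] -0001*, -0110*, -0111*, -1001*, -1011*, -1110*, 0-001*, 0-101*, 0-110*, 0-111*, 00-01*, 001-1*, 0011-*, 01-00*, 01-01*, 01-10*, 01-11*, 010-0*, 010-1*, 0100-*, 0101-*, 011-0*, 011-1*, 0110-*, 0111-*, 1-001*, 1-011*, 1-110*, 10-11, 100-1*, 101-0, 1011-*, 110-1*
[col 2] --001, --110, -011-, -10-1, 0--01, 0-1-1, 0-11-, 01--0*, 01--1*, 01-0-*, 01-1-*, 010--*, 011--*, 1-0-1
[col 3] 01---
Prime implicants: --001, --110, -011-, -10-1, 0--01, 0-1-1, 0-11-, 01---, 1-0-1, 10-11, 101-0
PI chart (minterm → PIs covering it):
  5 | 0--01,0-1-1
  6 | --110,-011-,0-11-
  7 | -011-,0-1-1,0-11-
  8 | 01---  (sole → essential)
  9 | --001,-10-1,0--01,01---
  11 | -10-1,01---
  12 | 01---  (sole → essential)
  13 | 0--01,0-1-1,01---
  14 | --110,0-11-,01---
  15 | 0-1-1,0-11-,01---
  17 | --001,1-0-1
  19 | 1-0-1,10-11
  20 | 101-0  (sole → essential)
  25 | --001,-10-1,1-0-1
  27 | -10-1,1-0-1
  30 | --110  (sole → essential)
Essential prime implicants: --110, 01---, 101-0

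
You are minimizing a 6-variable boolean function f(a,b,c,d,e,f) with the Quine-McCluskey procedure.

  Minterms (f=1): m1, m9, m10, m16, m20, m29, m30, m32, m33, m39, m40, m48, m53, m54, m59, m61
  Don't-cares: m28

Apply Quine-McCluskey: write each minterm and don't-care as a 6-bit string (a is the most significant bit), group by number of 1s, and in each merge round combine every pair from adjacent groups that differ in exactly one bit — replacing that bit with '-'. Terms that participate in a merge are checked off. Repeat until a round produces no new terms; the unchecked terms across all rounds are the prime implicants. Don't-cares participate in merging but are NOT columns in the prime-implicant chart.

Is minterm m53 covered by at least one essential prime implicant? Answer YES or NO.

size-2^0 implicants → 000001(✓)  001001(✓)  001010  010000(✓)  010100(✓)  011100(✓)  011101(✓)  011110(✓)  100000(✓)  100001(✓)  100111  101000(✓)  110000(✓)  110101(✓)  110110  111011  111101(✓)
size-2^1 implicants → -00001  -10000  -11101  00-001  01-100  010-00  0111-0  01110-  1-0000  10-000  10000-  11-101
Unchecked terms (primes): -00001, -10000, -11101, 00-001, 001010, 01-100, 010-00, 0111-0, 01110-, 1-0000, 10-000, 10000-, 100111, 11-101, 110110, 111011
Minterm coverage:
  m1 ⊆ -00001,00-001
  m9 ⊆ 00-001 [E]
  m10 ⊆ 001010 [E]
  m16 ⊆ -10000,010-00
  m20 ⊆ 01-100,010-00
  m29 ⊆ -11101,01110-
  m30 ⊆ 0111-0 [E]
  m32 ⊆ 1-0000,10-000,10000-
  m33 ⊆ -00001,10000-
  m39 ⊆ 100111 [E]
  m40 ⊆ 10-000 [E]
  m48 ⊆ -10000,1-0000
  m53 ⊆ 11-101 [E]
  m54 ⊆ 110110 [E]
  m59 ⊆ 111011 [E]
  m61 ⊆ -11101,11-101
E = {00-001, 001010, 0111-0, 10-000, 100111, 11-101, 110110, 111011}

YES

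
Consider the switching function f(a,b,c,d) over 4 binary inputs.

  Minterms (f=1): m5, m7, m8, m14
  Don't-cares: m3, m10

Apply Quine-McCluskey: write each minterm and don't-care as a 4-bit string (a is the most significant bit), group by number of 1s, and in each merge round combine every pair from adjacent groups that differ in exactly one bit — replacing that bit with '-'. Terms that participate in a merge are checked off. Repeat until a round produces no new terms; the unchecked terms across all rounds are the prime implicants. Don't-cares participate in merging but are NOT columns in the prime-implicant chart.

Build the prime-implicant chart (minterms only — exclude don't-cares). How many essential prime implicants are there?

3

[col 0] 0011*, 0101*, 0111*, 1000*, 1010*, 1110*
[col 1] 0-11, 01-1, 1-10, 10-0
Prime implicants: 0-11, 01-1, 1-10, 10-0
PI chart (minterm → PIs covering it):
  5 | 01-1  (sole → essential)
  7 | 0-11,01-1
  8 | 10-0  (sole → essential)
  14 | 1-10  (sole → essential)
Essential prime implicants: 01-1, 1-10, 10-0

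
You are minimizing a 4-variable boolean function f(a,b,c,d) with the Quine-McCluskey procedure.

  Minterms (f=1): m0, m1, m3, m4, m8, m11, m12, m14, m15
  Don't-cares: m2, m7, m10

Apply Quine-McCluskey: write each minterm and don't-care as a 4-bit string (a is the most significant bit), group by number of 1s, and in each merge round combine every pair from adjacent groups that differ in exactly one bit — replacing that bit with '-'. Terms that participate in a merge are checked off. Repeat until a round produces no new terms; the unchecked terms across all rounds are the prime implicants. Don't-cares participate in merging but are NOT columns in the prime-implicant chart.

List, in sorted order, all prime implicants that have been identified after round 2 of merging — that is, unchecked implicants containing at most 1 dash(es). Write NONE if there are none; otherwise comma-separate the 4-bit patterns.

[col 0] 0000*, 0001*, 0010*, 0011*, 0100*, 0111*, 1000*, 1010*, 1011*, 1100*, 1110*, 1111*
[col 1] -000*, -010*, -011*, -100*, -111*, 0-00*, 0-11*, 00-0*, 00-1*, 000-*, 001-*, 1-00*, 1-10*, 1-11*, 10-0*, 101-*, 11-0*, 111-*
[col 2] --00, --11, -0-0, -01-, 00--, 1--0, 1-1-
Prime implicants: --00, --11, -0-0, -01-, 00--, 1--0, 1-1-

NONE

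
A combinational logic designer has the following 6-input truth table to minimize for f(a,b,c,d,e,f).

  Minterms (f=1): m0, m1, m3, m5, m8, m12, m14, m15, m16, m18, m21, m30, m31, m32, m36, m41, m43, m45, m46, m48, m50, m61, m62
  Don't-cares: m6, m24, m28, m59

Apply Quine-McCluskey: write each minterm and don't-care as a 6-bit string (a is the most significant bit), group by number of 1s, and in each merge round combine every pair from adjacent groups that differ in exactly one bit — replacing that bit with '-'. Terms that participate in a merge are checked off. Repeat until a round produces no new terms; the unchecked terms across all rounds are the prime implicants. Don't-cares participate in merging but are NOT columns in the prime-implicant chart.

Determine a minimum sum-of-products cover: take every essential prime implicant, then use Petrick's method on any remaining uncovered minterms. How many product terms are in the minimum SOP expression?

10

[col 0] 000000*, 000001*, 000011*, 000101*, 000110*, 001000*, 001100*, 001110*, 001111*, 010000*, 010010*, 010101*, 011000*, 011100*, 011110*, 011111*, 100000*, 100100*, 101001*, 101011*, 101101*, 101110*, 110000*, 110010*, 111011*, 111101*, 111110*
[col 1] -00000*, -01110*, -10000*, -10010*, -11110*, 0-0000*, 0-0101, 0-1000*, 0-1100*, 0-1110*, 0-1111*, 00-000*, 00-110, 000-01, 0000-1, 00000-, 001-00*, 0011-0*, 00111-*, 01-000*, 0100-0*, 011-00*, 0111-0*, 01111-*, 1-0000*, 1-1011, 1-1101, 1-1110*, 100-00, 101-01, 1010-1, 1100-0*
[col 2] --0000, --1110, -100-0, 0--000, 0-1-00, 0-11-0, 0-111-
Prime implicants: --0000, --1110, -100-0, 0--000, 0-0101, 0-1-00, 0-11-0, 0-111-, 00-110, 000-01, 0000-1, 00000-, 1-1011, 1-1101, 100-00, 101-01, 1010-1
PI chart (minterm → PIs covering it):
  0 | --0000,0--000,00000-
  1 | 000-01,0000-1,00000-
  3 | 0000-1  (sole → essential)
  5 | 0-0101,000-01
  8 | 0--000,0-1-00
  12 | 0-1-00,0-11-0
  14 | --1110,0-11-0,0-111-,00-110
  15 | 0-111-  (sole → essential)
  16 | --0000,-100-0,0--000
  18 | -100-0  (sole → essential)
  21 | 0-0101  (sole → essential)
  30 | --1110,0-11-0,0-111-
  31 | 0-111-  (sole → essential)
  32 | --0000,100-00
  36 | 100-00  (sole → essential)
  41 | 101-01,1010-1
  43 | 1-1011,1010-1
  45 | 1-1101,101-01
  46 | --1110  (sole → essential)
  48 | --0000,-100-0
  50 | -100-0  (sole → essential)
  61 | 1-1101  (sole → essential)
  62 | --1110  (sole → essential)
Essential prime implicants: --1110, -100-0, 0-0101, 0-111-, 0000-1, 1-1101, 100-00
Petrick residual → --0000, 0-1-00, 1010-1
Minimum SOP uses 10 PIs: c'd'e'f' + cdef' + bc'd'f' + a'c'de'f + a'ce'f' + a'cde + a'b'c'd'f + acde'f + ab'c'e'f' + ab'cd'f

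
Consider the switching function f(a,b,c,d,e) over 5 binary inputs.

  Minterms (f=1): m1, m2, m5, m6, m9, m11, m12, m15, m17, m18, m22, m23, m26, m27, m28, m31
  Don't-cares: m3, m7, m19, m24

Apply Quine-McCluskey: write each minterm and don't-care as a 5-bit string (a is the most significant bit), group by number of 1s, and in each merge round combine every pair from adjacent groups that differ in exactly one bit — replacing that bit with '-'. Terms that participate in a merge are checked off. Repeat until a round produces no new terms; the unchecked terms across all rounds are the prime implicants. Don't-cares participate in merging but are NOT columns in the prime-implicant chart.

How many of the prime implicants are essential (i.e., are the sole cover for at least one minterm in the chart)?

6

[col 0] 00001*, 00010*, 00011*, 00101*, 00110*, 00111*, 01001*, 01011*, 01100*, 01111*, 10001*, 10010*, 10011*, 10110*, 10111*, 11000*, 11010*, 11011*, 11100*, 11111*
[col 1] -0001*, -0010*, -0011*, -0110*, -0111*, -1011*, -1100, -1111*, 0-001*, 0-011*, 0-111*, 00-01*, 00-10*, 00-11*, 000-1*, 0001-*, 001-1*, 0011-*, 01-11*, 010-1*, 1-010*, 1-011*, 1-111*, 10-10*, 10-11*, 100-1*, 1001-*, 1011-*, 11-00, 11-11*, 110-0, 1101-*
[col 2] --011*, --111*, -0-10*, -0-11*, -00-1, -001-*, -011-*, -1-11*, 0--11*, 0-0-1, 00--1, 00-1-*, 1--11*, 1-01-, 10-1-*
[col 3] ---11, -0-1-
Prime implicants: ---11, -0-1-, -00-1, -1100, 0-0-1, 00--1, 1-01-, 11-00, 110-0
PI chart (minterm → PIs covering it):
  1 | -00-1,0-0-1,00--1
  2 | -0-1-  (sole → essential)
  5 | 00--1  (sole → essential)
  6 | -0-1-  (sole → essential)
  9 | 0-0-1  (sole → essential)
  11 | ---11,0-0-1
  12 | -1100  (sole → essential)
  15 | ---11  (sole → essential)
  17 | -00-1  (sole → essential)
  18 | -0-1-,1-01-
  22 | -0-1-  (sole → essential)
  23 | ---11,-0-1-
  26 | 1-01-,110-0
  27 | ---11,1-01-
  28 | -1100,11-00
  31 | ---11  (sole → essential)
Essential prime implicants: ---11, -0-1-, -00-1, -1100, 0-0-1, 00--1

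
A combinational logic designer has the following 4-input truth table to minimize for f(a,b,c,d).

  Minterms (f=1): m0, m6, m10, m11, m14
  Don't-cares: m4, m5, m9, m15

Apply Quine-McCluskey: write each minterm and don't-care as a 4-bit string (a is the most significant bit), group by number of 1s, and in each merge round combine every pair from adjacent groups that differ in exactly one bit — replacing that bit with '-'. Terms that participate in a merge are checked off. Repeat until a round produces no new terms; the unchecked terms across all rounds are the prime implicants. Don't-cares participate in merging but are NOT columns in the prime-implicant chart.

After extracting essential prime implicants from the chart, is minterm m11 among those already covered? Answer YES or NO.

[col 0] 0000*, 0100*, 0101*, 0110*, 1001*, 1010*, 1011*, 1110*, 1111*
[col 1] -110, 0-00, 01-0, 010-, 1-10*, 1-11*, 10-1, 101-*, 111-*
[col 2] 1-1-
Prime implicants: -110, 0-00, 01-0, 010-, 1-1-, 10-1
PI chart (minterm → PIs covering it):
  0 | 0-00  (sole → essential)
  6 | -110,01-0
  10 | 1-1-  (sole → essential)
  11 | 1-1-,10-1
  14 | -110,1-1-
Essential prime implicants: 0-00, 1-1-

YES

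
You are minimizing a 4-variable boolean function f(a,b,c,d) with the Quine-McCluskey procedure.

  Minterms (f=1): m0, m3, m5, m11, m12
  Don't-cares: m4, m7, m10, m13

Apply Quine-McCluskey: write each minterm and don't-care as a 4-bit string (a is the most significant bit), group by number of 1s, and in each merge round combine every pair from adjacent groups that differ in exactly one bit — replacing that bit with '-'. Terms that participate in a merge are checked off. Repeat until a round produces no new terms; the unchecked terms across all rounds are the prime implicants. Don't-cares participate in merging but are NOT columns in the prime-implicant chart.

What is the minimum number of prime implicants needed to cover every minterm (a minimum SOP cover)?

3

size-2^0 implicants → 0000(✓)  0011(✓)  0100(✓)  0101(✓)  0111(✓)  1010(✓)  1011(✓)  1100(✓)  1101(✓)
size-2^1 implicants → -011  -100(✓)  -101(✓)  0-00  0-11  01-1  010-(✓)  101-  110-(✓)
size-2^2 implicants → -10-
Unchecked terms (primes): -011, -10-, 0-00, 0-11, 01-1, 101-
Minterm coverage:
  m0 ⊆ 0-00 [E]
  m3 ⊆ -011,0-11
  m5 ⊆ -10-,01-1
  m11 ⊆ -011,101-
  m12 ⊆ -10- [E]
E = {-10-, 0-00}
Petrick residual → -011
Cover = b'cd + bc' + a'c'd'  |cover|=3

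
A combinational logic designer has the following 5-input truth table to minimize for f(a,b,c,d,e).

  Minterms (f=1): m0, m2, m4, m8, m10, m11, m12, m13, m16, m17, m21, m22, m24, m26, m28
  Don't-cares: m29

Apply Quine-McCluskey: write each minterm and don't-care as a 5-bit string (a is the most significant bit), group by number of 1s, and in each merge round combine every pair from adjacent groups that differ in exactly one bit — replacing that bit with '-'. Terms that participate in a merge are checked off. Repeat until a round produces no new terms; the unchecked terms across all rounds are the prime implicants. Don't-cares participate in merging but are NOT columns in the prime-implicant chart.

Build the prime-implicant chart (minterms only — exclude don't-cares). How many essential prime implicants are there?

[col 0] 00000*, 00010*, 00100*, 01000*, 01010*, 01011*, 01100*, 01101*, 10000*, 10001*, 10101*, 10110, 11000*, 11010*, 11100*, 11101*
[col 1] -0000*, -1000*, -1010*, -1100*, -1101*, 0-000*, 0-010*, 0-100*, 00-00*, 000-0*, 01-00*, 010-0*, 0101-, 0110-*, 1-000*, 1-101, 10-01, 1000-, 11-00*, 110-0*, 1110-*
[col 2] --000, -1-00, -10-0, -110-, 0--00, 0-0-0
Prime implicants: --000, -1-00, -10-0, -110-, 0--00, 0-0-0, 0101-, 1-101, 10-01, 1000-, 10110
PI chart (minterm → PIs covering it):
  0 | --000,0--00,0-0-0
  2 | 0-0-0  (sole → essential)
  4 | 0--00  (sole → essential)
  8 | --000,-1-00,-10-0,0--00,0-0-0
  10 | -10-0,0-0-0,0101-
  11 | 0101-  (sole → essential)
  12 | -1-00,-110-,0--00
  13 | -110-  (sole → essential)
  16 | --000,1000-
  17 | 10-01,1000-
  21 | 1-101,10-01
  22 | 10110  (sole → essential)
  24 | --000,-1-00,-10-0
  26 | -10-0  (sole → essential)
  28 | -1-00,-110-
Essential prime implicants: -10-0, -110-, 0--00, 0-0-0, 0101-, 10110

6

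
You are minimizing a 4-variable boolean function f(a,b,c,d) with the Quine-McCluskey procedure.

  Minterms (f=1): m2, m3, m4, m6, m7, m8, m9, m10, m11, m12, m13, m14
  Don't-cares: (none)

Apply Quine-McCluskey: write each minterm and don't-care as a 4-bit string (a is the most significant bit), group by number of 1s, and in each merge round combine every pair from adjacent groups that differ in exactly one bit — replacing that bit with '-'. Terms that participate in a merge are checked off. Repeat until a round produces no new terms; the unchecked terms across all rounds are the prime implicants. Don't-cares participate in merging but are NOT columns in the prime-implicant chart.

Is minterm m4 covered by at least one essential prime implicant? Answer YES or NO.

[col 0] 0010*, 0011*, 0100*, 0110*, 0111*, 1000*, 1001*, 1010*, 1011*, 1100*, 1101*, 1110*
[col 1] -010*, -011*, -100*, -110*, 0-10*, 0-11*, 001-*, 01-0*, 011-*, 1-00*, 1-01*, 1-10*, 10-0*, 10-1*, 100-*, 101-*, 11-0*, 110-*
[col 2] --10, -01-, -1-0, 0-1-, 1--0, 1-0-, 10--
Prime implicants: --10, -01-, -1-0, 0-1-, 1--0, 1-0-, 10--
PI chart (minterm → PIs covering it):
  2 | --10,-01-,0-1-
  3 | -01-,0-1-
  4 | -1-0  (sole → essential)
  6 | --10,-1-0,0-1-
  7 | 0-1-  (sole → essential)
  8 | 1--0,1-0-,10--
  9 | 1-0-,10--
  10 | --10,-01-,1--0,10--
  11 | -01-,10--
  12 | -1-0,1--0,1-0-
  13 | 1-0-  (sole → essential)
  14 | --10,-1-0,1--0
Essential prime implicants: -1-0, 0-1-, 1-0-

YES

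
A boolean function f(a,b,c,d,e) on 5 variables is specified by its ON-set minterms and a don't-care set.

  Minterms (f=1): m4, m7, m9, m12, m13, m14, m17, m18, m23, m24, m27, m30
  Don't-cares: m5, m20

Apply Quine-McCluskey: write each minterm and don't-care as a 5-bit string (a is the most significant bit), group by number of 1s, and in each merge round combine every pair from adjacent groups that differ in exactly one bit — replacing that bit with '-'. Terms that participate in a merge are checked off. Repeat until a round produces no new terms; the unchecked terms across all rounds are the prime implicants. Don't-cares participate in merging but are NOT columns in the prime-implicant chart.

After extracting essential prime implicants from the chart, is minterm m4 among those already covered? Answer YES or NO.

Round 0: 00100✓ 00101✓ 00111✓ 01001✓ 01100✓ 01101✓ 01110✓ 10001 10010 10100✓ 10111✓ 11000 11011 11110✓
Round 1: -0100 -0111 -1110 0-100✓ 0-101✓ 001-1 0010-✓ 01-01 011-0 0110-✓
Round 2: 0-10-
PIs = {-0100, -0111, -1110, 0-10-, 001-1, 01-01, 011-0, 10001, 10010, 11000, 11011}
Coverage chart:
  m4: -0100,0-10-
  m7: -0111,001-1
  m9: 01-01 ←essential
  m12: 0-10-,011-0
  m13: 0-10-,01-01
  m14: -1110,011-0
  m17: 10001 ←essential
  m18: 10010 ←essential
  m23: -0111 ←essential
  m24: 11000 ←essential
  m27: 11011 ←essential
  m30: -1110 ←essential
Essential: -0111, -1110, 01-01, 10001, 10010, 11000, 11011

NO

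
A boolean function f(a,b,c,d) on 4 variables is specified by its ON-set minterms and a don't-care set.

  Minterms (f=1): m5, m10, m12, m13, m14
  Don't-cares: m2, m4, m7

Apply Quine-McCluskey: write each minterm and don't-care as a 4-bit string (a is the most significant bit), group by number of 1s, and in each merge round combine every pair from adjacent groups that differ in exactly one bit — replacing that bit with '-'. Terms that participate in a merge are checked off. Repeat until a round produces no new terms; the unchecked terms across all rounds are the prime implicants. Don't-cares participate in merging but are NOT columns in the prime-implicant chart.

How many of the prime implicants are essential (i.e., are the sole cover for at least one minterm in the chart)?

1

size-2^0 implicants → 0010(✓)  0100(✓)  0101(✓)  0111(✓)  1010(✓)  1100(✓)  1101(✓)  1110(✓)
size-2^1 implicants → -010  -100(✓)  -101(✓)  01-1  010-(✓)  1-10  11-0  110-(✓)
size-2^2 implicants → -10-
Unchecked terms (primes): -010, -10-, 01-1, 1-10, 11-0
Minterm coverage:
  m5 ⊆ -10-,01-1
  m10 ⊆ -010,1-10
  m12 ⊆ -10-,11-0
  m13 ⊆ -10- [E]
  m14 ⊆ 1-10,11-0
E = {-10-}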